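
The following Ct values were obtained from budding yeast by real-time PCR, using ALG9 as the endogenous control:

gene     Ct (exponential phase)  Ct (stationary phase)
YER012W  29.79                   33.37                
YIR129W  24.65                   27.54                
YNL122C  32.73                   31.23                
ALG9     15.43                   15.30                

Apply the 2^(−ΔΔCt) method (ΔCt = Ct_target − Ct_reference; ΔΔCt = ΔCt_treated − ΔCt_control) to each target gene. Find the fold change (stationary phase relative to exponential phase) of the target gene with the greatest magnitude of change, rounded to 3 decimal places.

YER012W: ΔΔCt = (33.37−15.30) − (29.79−15.43) = 18.07 − 14.36 = 3.71; fold change = 2^-3.71 = 0.076
YIR129W: ΔΔCt = (27.54−15.30) − (24.65−15.43) = 12.24 − 9.22 = 3.02; fold change = 2^-3.02 = 0.123
YNL122C: ΔΔCt = (31.23−15.30) − (32.73−15.43) = 15.93 − 17.30 = -1.37; fold change = 2^1.37 = 2.585
YER012W has the largest |ΔΔCt| = 3.71.

0.076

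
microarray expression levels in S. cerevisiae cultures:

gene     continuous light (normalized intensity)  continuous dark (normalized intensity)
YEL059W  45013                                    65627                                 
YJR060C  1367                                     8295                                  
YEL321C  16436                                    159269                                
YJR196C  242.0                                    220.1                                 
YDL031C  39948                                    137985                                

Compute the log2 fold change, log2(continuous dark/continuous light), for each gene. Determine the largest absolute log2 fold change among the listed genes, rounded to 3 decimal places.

3.277

log2(65627/45013) = 0.544  (YEL059W)
log2(8295/1367) = 2.601  (YJR060C)
log2(159269/16436) = 3.277  (YEL321C)
log2(220.1/242.0) = -0.137  (YJR196C)
log2(137985/39948) = 1.788  (YDL031C)
The largest magnitude belongs to YEL321C.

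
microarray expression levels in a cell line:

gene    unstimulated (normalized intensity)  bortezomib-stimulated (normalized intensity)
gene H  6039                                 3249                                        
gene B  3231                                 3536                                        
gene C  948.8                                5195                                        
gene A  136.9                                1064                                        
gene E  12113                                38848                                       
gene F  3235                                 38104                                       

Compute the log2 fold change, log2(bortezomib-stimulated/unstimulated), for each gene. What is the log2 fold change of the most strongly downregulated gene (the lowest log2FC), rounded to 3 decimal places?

-0.894

log2(3249/6039) = -0.894  (gene H)
log2(3536/3231) = 0.130  (gene B)
log2(5195/948.8) = 2.453  (gene C)
log2(1064/136.9) = 2.958  (gene A)
log2(38848/12113) = 1.681  (gene E)
log2(38104/3235) = 3.558  (gene F)
gene H is most strongly downregulated.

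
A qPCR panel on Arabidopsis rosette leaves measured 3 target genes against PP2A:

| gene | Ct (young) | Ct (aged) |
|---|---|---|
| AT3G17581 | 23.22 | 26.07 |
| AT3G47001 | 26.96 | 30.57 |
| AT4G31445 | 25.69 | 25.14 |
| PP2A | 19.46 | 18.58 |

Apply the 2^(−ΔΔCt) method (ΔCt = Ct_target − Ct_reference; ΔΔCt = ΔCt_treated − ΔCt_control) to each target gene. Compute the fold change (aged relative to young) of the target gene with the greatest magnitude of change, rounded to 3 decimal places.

AT3G17581: ΔΔCt = (26.07−18.58) − (23.22−19.46) = 7.49 − 3.76 = 3.73; fold change = 2^-3.73 = 0.075
AT3G47001: ΔΔCt = (30.57−18.58) − (26.96−19.46) = 11.99 − 7.50 = 4.49; fold change = 2^-4.49 = 0.045
AT4G31445: ΔΔCt = (25.14−18.58) − (25.69−19.46) = 6.56 − 6.23 = 0.33; fold change = 2^-0.33 = 0.796
AT3G47001 has the largest |ΔΔCt| = 4.49.

0.045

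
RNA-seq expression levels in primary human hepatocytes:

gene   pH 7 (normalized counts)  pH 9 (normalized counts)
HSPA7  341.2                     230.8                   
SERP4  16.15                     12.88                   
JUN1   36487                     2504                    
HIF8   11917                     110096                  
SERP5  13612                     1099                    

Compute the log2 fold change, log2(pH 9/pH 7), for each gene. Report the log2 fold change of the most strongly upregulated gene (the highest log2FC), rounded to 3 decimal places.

3.208

log2(230.8/341.2) = -0.564  (HSPA7)
log2(12.88/16.15) = -0.326  (SERP4)
log2(2504/36487) = -3.865  (JUN1)
log2(110096/11917) = 3.208  (HIF8)
log2(1099/13612) = -3.631  (SERP5)
HIF8 is most strongly upregulated.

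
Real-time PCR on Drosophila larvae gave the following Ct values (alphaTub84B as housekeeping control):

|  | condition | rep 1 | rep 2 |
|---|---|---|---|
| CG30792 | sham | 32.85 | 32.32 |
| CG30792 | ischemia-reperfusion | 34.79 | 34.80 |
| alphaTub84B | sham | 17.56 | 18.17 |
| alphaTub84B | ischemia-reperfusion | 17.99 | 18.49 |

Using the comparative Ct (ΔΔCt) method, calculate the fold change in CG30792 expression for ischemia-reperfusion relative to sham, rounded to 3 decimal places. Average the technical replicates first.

0.280

Mean Ct: CG30792 sham 32.585; CG30792 ischemia-reperfusion 34.795; alphaTub84B sham 17.865; alphaTub84B ischemia-reperfusion 18.240
ΔCt(sham) = 32.585 − 17.865 = 14.720
ΔCt(ischemia-reperfusion) = 34.795 − 18.240 = 16.555
ΔΔCt = 16.555 − 14.720 = 1.835
Fold change = 2^(−1.835) = 0.2803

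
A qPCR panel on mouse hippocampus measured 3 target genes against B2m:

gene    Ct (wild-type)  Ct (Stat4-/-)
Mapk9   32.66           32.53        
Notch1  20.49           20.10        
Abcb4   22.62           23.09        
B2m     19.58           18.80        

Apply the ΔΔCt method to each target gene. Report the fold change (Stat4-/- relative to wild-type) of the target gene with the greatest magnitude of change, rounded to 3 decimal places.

Mapk9: ΔΔCt = (32.53−18.80) − (32.66−19.58) = 13.73 − 13.08 = 0.65; fold change = 2^-0.65 = 0.637
Notch1: ΔΔCt = (20.10−18.80) − (20.49−19.58) = 1.30 − 0.91 = 0.39; fold change = 2^-0.39 = 0.763
Abcb4: ΔΔCt = (23.09−18.80) − (22.62−19.58) = 4.29 − 3.04 = 1.25; fold change = 2^-1.25 = 0.420
Abcb4 has the largest |ΔΔCt| = 1.25.

0.420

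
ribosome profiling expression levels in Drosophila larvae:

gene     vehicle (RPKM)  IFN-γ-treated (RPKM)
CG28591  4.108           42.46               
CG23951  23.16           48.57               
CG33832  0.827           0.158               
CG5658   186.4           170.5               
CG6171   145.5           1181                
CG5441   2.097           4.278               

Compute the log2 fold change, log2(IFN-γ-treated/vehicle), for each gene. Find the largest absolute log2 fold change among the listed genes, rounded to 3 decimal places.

3.370

log2(42.46/4.108) = 3.370  (CG28591)
log2(48.57/23.16) = 1.068  (CG23951)
log2(0.158/0.827) = -2.388  (CG33832)
log2(170.5/186.4) = -0.129  (CG5658)
log2(1181/145.5) = 3.021  (CG6171)
log2(4.278/2.097) = 1.029  (CG5441)
The largest magnitude belongs to CG28591.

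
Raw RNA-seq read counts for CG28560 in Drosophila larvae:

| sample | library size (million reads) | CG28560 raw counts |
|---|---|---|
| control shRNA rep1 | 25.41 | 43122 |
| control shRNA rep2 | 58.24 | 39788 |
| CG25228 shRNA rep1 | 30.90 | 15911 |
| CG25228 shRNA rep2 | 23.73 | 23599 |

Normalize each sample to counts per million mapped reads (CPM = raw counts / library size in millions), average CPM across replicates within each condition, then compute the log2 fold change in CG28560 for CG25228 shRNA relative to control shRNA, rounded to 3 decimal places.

CPM(control shRNA rep1) = 43122 / 25.41 = 1697.0484
CPM(control shRNA rep2) = 39788 / 58.24 = 683.1731
CPM(CG25228 shRNA rep1) = 15911 / 30.90 = 514.9191
CPM(CG25228 shRNA rep2) = 23599 / 23.73 = 994.4796
mean CPM(control shRNA) = 1190.1107; mean CPM(CG25228 shRNA) = 754.6993
Fold change = 754.6993 / 1190.1107 = 0.63414
log2(0.63414) = -0.6571

-0.657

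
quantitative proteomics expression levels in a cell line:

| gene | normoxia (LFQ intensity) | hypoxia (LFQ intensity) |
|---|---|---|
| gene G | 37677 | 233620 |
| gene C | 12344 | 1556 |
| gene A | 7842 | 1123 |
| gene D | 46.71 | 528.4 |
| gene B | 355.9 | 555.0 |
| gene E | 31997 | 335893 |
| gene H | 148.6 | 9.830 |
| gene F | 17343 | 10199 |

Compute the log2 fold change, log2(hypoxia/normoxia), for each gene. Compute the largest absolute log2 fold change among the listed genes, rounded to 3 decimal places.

log2(233620/37677) = 2.632  (gene G)
log2(1556/12344) = -2.988  (gene C)
log2(1123/7842) = -2.804  (gene A)
log2(528.4/46.71) = 3.500  (gene D)
log2(555.0/355.9) = 0.641  (gene B)
log2(335893/31997) = 3.392  (gene E)
log2(9.830/148.6) = -3.918  (gene H)
log2(10199/17343) = -0.766  (gene F)
The largest magnitude belongs to gene H.

3.918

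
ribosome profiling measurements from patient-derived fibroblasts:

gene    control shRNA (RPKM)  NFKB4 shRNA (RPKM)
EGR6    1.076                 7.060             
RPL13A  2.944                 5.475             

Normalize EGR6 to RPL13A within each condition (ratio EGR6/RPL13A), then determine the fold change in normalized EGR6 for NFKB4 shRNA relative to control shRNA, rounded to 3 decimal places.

EGR6/RPL13A (control shRNA) = 1.076 / 2.944 = 0.36549
EGR6/RPL13A (NFKB4 shRNA) = 7.060 / 5.475 = 1.2895
Fold change = 1.2895 / 0.36549 = 3.5281

3.528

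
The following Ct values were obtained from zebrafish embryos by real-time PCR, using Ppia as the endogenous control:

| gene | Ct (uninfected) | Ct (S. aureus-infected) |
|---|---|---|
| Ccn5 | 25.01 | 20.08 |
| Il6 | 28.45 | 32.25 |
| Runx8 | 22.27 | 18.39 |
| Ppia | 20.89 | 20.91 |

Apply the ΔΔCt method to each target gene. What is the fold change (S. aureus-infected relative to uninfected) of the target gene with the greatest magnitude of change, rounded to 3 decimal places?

Ccn5: ΔΔCt = (20.08−20.91) − (25.01−20.89) = -0.83 − 4.12 = -4.95; fold change = 2^4.95 = 30.910
Il6: ΔΔCt = (32.25−20.91) − (28.45−20.89) = 11.34 − 7.56 = 3.78; fold change = 2^-3.78 = 0.073
Runx8: ΔΔCt = (18.39−20.91) − (22.27−20.89) = -2.52 − 1.38 = -3.90; fold change = 2^3.90 = 14.929
Ccn5 has the largest |ΔΔCt| = 4.95.

30.910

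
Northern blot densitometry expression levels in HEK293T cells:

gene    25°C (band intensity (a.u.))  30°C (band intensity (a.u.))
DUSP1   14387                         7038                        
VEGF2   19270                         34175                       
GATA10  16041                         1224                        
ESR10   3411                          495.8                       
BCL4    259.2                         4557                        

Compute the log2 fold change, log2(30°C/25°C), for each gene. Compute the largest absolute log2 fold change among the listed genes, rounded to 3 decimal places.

4.136

log2(7038/14387) = -1.032  (DUSP1)
log2(34175/19270) = 0.827  (VEGF2)
log2(1224/16041) = -3.712  (GATA10)
log2(495.8/3411) = -2.782  (ESR10)
log2(4557/259.2) = 4.136  (BCL4)
The largest magnitude belongs to BCL4.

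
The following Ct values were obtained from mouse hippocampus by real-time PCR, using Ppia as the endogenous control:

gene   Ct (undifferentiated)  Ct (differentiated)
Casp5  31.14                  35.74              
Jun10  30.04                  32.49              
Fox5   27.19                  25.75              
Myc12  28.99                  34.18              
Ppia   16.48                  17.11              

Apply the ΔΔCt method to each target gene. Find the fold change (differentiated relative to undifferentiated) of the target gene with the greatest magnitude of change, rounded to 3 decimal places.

Casp5: ΔΔCt = (35.74−17.11) − (31.14−16.48) = 18.63 − 14.66 = 3.97; fold change = 2^-3.97 = 0.064
Jun10: ΔΔCt = (32.49−17.11) − (30.04−16.48) = 15.38 − 13.56 = 1.82; fold change = 2^-1.82 = 0.283
Fox5: ΔΔCt = (25.75−17.11) − (27.19−16.48) = 8.64 − 10.71 = -2.07; fold change = 2^2.07 = 4.199
Myc12: ΔΔCt = (34.18−17.11) − (28.99−16.48) = 17.07 − 12.51 = 4.56; fold change = 2^-4.56 = 0.042
Myc12 has the largest |ΔΔCt| = 4.56.

0.042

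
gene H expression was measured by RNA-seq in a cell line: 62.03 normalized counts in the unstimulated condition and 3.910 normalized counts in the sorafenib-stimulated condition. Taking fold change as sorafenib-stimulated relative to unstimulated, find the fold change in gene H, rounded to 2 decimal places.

0.06

Fold change = 3.910 / 62.03 = 0.063
gene H is downregulated.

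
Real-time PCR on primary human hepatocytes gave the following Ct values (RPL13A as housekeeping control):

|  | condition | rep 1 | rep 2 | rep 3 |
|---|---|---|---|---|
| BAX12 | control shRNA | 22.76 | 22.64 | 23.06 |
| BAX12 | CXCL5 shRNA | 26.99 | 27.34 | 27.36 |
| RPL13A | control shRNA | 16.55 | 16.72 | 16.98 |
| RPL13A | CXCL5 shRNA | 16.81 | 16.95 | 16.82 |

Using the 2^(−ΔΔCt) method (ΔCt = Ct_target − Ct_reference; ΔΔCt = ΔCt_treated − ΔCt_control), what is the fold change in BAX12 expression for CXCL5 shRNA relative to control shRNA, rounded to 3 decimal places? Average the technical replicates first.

0.051

Mean Ct: BAX12 control shRNA 22.820; BAX12 CXCL5 shRNA 27.230; RPL13A control shRNA 16.750; RPL13A CXCL5 shRNA 16.860
ΔCt(control shRNA) = 22.820 − 16.750 = 6.070
ΔCt(CXCL5 shRNA) = 27.230 − 16.860 = 10.370
ΔΔCt = 10.370 − 6.070 = 4.300
Fold change = 2^(−4.300) = 0.0508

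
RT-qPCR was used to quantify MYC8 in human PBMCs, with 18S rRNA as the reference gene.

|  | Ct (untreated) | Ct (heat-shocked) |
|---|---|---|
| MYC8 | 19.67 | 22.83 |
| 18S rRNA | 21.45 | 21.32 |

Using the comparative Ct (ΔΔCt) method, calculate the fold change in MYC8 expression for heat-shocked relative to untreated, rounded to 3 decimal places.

ΔCt(untreated) = 19.670 − 21.450 = -1.780
ΔCt(heat-shocked) = 22.830 − 21.320 = 1.510
ΔΔCt = 1.510 − (-1.780) = 3.290
Fold change = 2^(−3.290) = 0.1022

0.102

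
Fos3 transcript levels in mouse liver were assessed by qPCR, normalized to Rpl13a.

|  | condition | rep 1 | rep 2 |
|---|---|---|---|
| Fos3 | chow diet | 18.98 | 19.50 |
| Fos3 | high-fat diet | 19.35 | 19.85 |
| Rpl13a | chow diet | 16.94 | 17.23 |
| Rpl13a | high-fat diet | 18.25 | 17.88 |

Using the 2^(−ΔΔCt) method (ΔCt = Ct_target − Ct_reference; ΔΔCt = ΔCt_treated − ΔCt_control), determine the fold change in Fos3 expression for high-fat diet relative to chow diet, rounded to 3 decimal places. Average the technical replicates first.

Mean Ct: Fos3 chow diet 19.240; Fos3 high-fat diet 19.600; Rpl13a chow diet 17.085; Rpl13a high-fat diet 18.065
ΔCt(chow diet) = 19.240 − 17.085 = 2.155
ΔCt(high-fat diet) = 19.600 − 18.065 = 1.535
ΔΔCt = 1.535 − 2.155 = -0.620
Fold change = 2^(−(-0.620)) = 2^0.620 = 1.5369

1.537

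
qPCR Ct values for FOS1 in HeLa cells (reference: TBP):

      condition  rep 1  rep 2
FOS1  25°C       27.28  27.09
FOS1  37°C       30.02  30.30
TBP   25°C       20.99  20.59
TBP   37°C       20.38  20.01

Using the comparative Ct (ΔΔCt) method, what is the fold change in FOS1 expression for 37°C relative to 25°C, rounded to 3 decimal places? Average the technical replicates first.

0.084

Mean Ct: FOS1 25°C 27.185; FOS1 37°C 30.160; TBP 25°C 20.790; TBP 37°C 20.195
ΔCt(25°C) = 27.185 − 20.790 = 6.395
ΔCt(37°C) = 30.160 − 20.195 = 9.965
ΔΔCt = 9.965 − 6.395 = 3.570
Fold change = 2^(−3.570) = 0.0842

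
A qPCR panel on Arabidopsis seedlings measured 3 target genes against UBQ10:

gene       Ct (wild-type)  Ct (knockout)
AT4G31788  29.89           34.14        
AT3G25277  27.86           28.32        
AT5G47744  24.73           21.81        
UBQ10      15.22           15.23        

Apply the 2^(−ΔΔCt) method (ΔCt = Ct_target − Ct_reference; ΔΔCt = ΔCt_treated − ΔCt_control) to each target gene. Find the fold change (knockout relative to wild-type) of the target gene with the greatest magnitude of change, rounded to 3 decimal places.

0.053

AT4G31788: ΔΔCt = (34.14−15.23) − (29.89−15.22) = 18.91 − 14.67 = 4.24; fold change = 2^-4.24 = 0.053
AT3G25277: ΔΔCt = (28.32−15.23) − (27.86−15.22) = 13.09 − 12.64 = 0.45; fold change = 2^-0.45 = 0.732
AT5G47744: ΔΔCt = (21.81−15.23) − (24.73−15.22) = 6.58 − 9.51 = -2.93; fold change = 2^2.93 = 7.621
AT4G31788 has the largest |ΔΔCt| = 4.24.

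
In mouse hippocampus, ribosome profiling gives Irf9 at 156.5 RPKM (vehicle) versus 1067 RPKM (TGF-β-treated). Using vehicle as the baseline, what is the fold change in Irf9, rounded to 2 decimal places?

Fold change = 1067 / 156.5 = 6.818
Irf9 is upregulated.

6.82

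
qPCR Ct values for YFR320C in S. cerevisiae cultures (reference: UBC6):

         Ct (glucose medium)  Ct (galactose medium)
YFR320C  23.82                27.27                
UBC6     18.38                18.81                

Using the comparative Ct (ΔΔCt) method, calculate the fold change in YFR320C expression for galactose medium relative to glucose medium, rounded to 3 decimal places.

ΔCt(glucose medium) = 23.820 − 18.380 = 5.440
ΔCt(galactose medium) = 27.270 − 18.810 = 8.460
ΔΔCt = 8.460 − 5.440 = 3.020
Fold change = 2^(−3.020) = 0.1233

0.123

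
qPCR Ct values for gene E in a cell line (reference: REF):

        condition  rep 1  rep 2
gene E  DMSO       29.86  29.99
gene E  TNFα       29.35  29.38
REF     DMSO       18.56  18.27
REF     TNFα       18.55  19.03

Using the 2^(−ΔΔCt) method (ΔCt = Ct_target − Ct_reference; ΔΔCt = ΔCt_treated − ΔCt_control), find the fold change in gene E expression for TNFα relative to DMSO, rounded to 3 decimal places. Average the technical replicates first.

1.912

Mean Ct: gene E DMSO 29.925; gene E TNFα 29.365; REF DMSO 18.415; REF TNFα 18.790
ΔCt(DMSO) = 29.925 − 18.415 = 11.510
ΔCt(TNFα) = 29.365 − 18.790 = 10.575
ΔΔCt = 10.575 − 11.510 = -0.935
Fold change = 2^(−(-0.935)) = 2^0.935 = 1.9119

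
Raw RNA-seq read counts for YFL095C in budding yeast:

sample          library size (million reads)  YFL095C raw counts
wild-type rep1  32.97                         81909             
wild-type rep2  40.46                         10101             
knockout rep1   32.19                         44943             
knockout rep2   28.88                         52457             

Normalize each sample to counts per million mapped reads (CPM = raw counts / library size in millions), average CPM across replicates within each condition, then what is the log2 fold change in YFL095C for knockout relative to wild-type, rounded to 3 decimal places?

CPM(wild-type rep1) = 81909 / 32.97 = 2484.3494
CPM(wild-type rep2) = 10101 / 40.46 = 249.6540
CPM(knockout rep1) = 44943 / 32.19 = 1396.1789
CPM(knockout rep2) = 52457 / 28.88 = 1816.3781
mean CPM(wild-type) = 1367.0017; mean CPM(knockout) = 1606.2785
Fold change = 1606.2785 / 1367.0017 = 1.17504
log2(1.17504) = 0.2327

0.233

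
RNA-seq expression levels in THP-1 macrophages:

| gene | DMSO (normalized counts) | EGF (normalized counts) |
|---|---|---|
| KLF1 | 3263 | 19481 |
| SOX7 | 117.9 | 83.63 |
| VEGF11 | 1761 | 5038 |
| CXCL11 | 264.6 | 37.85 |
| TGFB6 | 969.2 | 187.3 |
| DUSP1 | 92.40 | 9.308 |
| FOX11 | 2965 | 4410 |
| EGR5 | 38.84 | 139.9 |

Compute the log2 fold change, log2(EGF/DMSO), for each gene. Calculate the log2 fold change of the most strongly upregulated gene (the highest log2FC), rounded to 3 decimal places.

2.578

log2(19481/3263) = 2.578  (KLF1)
log2(83.63/117.9) = -0.495  (SOX7)
log2(5038/1761) = 1.516  (VEGF11)
log2(37.85/264.6) = -2.805  (CXCL11)
log2(187.3/969.2) = -2.371  (TGFB6)
log2(9.308/92.40) = -3.311  (DUSP1)
log2(4410/2965) = 0.573  (FOX11)
log2(139.9/38.84) = 1.849  (EGR5)
KLF1 is most strongly upregulated.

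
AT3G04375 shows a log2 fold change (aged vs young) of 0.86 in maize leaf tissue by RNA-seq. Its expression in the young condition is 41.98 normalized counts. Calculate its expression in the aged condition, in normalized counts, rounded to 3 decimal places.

76.195

Fold change = 2^(0.86) = 1.8150
aged expression = 41.98 × 1.8150 = 76.195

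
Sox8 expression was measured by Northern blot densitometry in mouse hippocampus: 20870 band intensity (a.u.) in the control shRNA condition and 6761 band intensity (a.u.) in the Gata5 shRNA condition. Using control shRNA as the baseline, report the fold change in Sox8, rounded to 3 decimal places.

Fold change = 6761 / 20870 = 0.3240
Sox8 is downregulated.

0.324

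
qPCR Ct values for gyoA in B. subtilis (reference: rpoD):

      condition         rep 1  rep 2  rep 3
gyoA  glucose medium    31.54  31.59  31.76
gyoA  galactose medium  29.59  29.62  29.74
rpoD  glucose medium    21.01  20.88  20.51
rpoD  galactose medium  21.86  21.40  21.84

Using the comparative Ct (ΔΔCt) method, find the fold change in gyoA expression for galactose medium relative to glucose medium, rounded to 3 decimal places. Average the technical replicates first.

7.362

Mean Ct: gyoA glucose medium 31.630; gyoA galactose medium 29.650; rpoD glucose medium 20.800; rpoD galactose medium 21.700
ΔCt(glucose medium) = 31.630 − 20.800 = 10.830
ΔCt(galactose medium) = 29.650 − 21.700 = 7.950
ΔΔCt = 7.950 − 10.830 = -2.880
Fold change = 2^(−(-2.880)) = 2^2.880 = 7.3615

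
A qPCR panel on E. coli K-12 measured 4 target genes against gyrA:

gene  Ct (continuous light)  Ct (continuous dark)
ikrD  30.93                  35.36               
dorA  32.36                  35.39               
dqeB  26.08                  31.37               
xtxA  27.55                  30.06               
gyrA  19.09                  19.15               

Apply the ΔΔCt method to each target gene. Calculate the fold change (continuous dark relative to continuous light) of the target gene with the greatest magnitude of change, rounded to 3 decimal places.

0.027

ikrD: ΔΔCt = (35.36−19.15) − (30.93−19.09) = 16.21 − 11.84 = 4.37; fold change = 2^-4.37 = 0.048
dorA: ΔΔCt = (35.39−19.15) − (32.36−19.09) = 16.24 − 13.27 = 2.97; fold change = 2^-2.97 = 0.128
dqeB: ΔΔCt = (31.37−19.15) − (26.08−19.09) = 12.22 − 6.99 = 5.23; fold change = 2^-5.23 = 0.027
xtxA: ΔΔCt = (30.06−19.15) − (27.55−19.09) = 10.91 − 8.46 = 2.45; fold change = 2^-2.45 = 0.183
dqeB has the largest |ΔΔCt| = 5.23.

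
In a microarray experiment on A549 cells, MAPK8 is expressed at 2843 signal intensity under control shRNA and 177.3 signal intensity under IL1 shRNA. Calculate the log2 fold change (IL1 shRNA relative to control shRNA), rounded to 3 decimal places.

Fold change = 177.3 / 2843 = 0.0624
log2(0.0624) = -4.0031

-4.003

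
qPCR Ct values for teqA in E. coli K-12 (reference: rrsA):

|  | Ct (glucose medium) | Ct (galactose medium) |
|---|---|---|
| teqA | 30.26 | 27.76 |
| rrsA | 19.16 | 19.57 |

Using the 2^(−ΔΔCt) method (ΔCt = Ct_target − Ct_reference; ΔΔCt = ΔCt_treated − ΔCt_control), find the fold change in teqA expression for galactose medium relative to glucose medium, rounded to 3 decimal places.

7.516

ΔCt(glucose medium) = 30.260 − 19.160 = 11.100
ΔCt(galactose medium) = 27.760 − 19.570 = 8.190
ΔΔCt = 8.190 − 11.100 = -2.910
Fold change = 2^(−(-2.910)) = 2^2.910 = 7.5162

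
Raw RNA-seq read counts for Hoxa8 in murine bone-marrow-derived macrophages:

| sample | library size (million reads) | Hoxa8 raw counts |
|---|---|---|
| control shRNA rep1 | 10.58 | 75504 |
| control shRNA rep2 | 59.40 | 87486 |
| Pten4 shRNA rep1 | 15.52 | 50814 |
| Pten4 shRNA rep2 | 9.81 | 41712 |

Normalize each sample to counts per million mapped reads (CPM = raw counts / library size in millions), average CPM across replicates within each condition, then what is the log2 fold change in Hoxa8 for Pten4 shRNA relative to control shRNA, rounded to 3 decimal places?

-0.194

CPM(control shRNA rep1) = 75504 / 10.58 = 7136.4839
CPM(control shRNA rep2) = 87486 / 59.40 = 1472.8283
CPM(Pten4 shRNA rep1) = 50814 / 15.52 = 3274.0979
CPM(Pten4 shRNA rep2) = 41712 / 9.81 = 4251.9878
mean CPM(control shRNA) = 4304.6561; mean CPM(Pten4 shRNA) = 3763.0429
Fold change = 3763.0429 / 4304.6561 = 0.87418
log2(0.87418) = -0.1940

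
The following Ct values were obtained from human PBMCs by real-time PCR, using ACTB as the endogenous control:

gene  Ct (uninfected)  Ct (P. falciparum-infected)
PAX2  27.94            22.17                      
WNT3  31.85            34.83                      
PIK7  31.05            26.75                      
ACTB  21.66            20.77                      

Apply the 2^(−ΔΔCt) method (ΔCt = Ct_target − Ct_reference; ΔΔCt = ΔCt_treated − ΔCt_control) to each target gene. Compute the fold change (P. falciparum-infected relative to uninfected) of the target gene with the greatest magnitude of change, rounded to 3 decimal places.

29.446

PAX2: ΔΔCt = (22.17−20.77) − (27.94−21.66) = 1.40 − 6.28 = -4.88; fold change = 2^4.88 = 29.446
WNT3: ΔΔCt = (34.83−20.77) − (31.85−21.66) = 14.06 − 10.19 = 3.87; fold change = 2^-3.87 = 0.068
PIK7: ΔΔCt = (26.75−20.77) − (31.05−21.66) = 5.98 − 9.39 = -3.41; fold change = 2^3.41 = 10.629
PAX2 has the largest |ΔΔCt| = 4.88.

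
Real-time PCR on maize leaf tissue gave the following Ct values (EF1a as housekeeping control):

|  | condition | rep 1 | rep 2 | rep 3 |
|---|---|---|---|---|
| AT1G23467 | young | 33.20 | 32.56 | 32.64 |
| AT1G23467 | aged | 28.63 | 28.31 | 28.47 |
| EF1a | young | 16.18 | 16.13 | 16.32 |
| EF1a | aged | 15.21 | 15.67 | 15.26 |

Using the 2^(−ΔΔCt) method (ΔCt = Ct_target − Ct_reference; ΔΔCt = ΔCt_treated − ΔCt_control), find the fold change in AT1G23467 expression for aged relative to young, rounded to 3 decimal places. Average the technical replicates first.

Mean Ct: AT1G23467 young 32.800; AT1G23467 aged 28.470; EF1a young 16.210; EF1a aged 15.380
ΔCt(young) = 32.800 − 16.210 = 16.590
ΔCt(aged) = 28.470 − 15.380 = 13.090
ΔΔCt = 13.090 − 16.590 = -3.500
Fold change = 2^(−(-3.500)) = 2^3.500 = 11.3137

11.314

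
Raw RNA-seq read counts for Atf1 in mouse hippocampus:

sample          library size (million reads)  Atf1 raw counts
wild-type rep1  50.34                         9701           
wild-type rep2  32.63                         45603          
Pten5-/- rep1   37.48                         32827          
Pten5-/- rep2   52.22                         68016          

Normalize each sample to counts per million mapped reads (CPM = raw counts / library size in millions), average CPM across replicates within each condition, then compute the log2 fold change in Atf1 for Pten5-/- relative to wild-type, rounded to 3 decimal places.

0.454

CPM(wild-type rep1) = 9701 / 50.34 = 192.7096
CPM(wild-type rep2) = 45603 / 32.63 = 1397.5789
CPM(Pten5-/- rep1) = 32827 / 37.48 = 875.8538
CPM(Pten5-/- rep2) = 68016 / 52.22 = 1302.4895
mean CPM(wild-type) = 795.1442; mean CPM(Pten5-/-) = 1089.1716
Fold change = 1089.1716 / 795.1442 = 1.36978
log2(1.36978) = 0.4539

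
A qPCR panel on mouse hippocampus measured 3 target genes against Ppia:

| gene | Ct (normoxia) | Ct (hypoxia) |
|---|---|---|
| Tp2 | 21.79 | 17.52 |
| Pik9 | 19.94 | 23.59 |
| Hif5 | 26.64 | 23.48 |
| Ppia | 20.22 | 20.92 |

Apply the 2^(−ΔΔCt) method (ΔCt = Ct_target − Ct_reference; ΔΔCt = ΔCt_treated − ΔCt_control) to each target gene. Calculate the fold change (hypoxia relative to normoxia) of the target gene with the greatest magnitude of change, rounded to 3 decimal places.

Tp2: ΔΔCt = (17.52−20.92) − (21.79−20.22) = -3.40 − 1.57 = -4.97; fold change = 2^4.97 = 31.341
Pik9: ΔΔCt = (23.59−20.92) − (19.94−20.22) = 2.67 − (-0.28) = 2.95; fold change = 2^-2.95 = 0.129
Hif5: ΔΔCt = (23.48−20.92) − (26.64−20.22) = 2.56 − 6.42 = -3.86; fold change = 2^3.86 = 14.520
Tp2 has the largest |ΔΔCt| = 4.97.

31.341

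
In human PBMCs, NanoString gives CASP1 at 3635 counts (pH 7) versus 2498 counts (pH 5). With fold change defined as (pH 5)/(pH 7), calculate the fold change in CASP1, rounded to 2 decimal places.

Fold change = 2498 / 3635 = 0.687
CASP1 is downregulated.

0.69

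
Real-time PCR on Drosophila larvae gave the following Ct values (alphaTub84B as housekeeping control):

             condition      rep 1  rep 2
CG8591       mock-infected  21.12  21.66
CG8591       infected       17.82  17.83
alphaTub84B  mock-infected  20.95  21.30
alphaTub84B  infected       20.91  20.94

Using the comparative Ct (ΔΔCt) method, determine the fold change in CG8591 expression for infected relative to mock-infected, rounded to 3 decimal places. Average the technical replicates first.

10.303

Mean Ct: CG8591 mock-infected 21.390; CG8591 infected 17.825; alphaTub84B mock-infected 21.125; alphaTub84B infected 20.925
ΔCt(mock-infected) = 21.390 − 21.125 = 0.265
ΔCt(infected) = 17.825 − 20.925 = -3.100
ΔΔCt = -3.100 − 0.265 = -3.365
Fold change = 2^(−(-3.365)) = 2^3.365 = 10.3031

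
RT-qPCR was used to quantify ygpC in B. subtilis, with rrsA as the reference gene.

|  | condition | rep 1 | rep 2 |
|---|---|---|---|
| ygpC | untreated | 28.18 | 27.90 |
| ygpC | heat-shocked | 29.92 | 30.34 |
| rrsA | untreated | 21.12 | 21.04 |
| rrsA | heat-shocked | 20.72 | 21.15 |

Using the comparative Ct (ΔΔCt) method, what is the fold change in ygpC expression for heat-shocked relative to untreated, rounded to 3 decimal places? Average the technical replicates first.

0.212

Mean Ct: ygpC untreated 28.040; ygpC heat-shocked 30.130; rrsA untreated 21.080; rrsA heat-shocked 20.935
ΔCt(untreated) = 28.040 − 21.080 = 6.960
ΔCt(heat-shocked) = 30.130 − 20.935 = 9.195
ΔΔCt = 9.195 − 6.960 = 2.235
Fold change = 2^(−2.235) = 0.2124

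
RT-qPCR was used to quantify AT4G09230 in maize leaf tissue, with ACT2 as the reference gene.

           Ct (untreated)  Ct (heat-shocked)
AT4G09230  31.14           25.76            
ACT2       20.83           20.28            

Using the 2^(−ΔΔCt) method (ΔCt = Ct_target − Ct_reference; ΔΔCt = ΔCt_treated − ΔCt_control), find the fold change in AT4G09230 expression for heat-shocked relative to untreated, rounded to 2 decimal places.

ΔCt(untreated) = 31.140 − 20.830 = 10.310
ΔCt(heat-shocked) = 25.760 − 20.280 = 5.480
ΔΔCt = 5.480 − 10.310 = -4.830
Fold change = 2^(−(-4.830)) = 2^4.830 = 28.443

28.44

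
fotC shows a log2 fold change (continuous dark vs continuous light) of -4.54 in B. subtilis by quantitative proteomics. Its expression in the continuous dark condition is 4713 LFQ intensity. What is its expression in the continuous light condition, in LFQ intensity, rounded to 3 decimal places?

109641.160

Fold change = 2^(-4.54) = 0.0430
continuous light expression = 4713 / 0.0430 = 109641.160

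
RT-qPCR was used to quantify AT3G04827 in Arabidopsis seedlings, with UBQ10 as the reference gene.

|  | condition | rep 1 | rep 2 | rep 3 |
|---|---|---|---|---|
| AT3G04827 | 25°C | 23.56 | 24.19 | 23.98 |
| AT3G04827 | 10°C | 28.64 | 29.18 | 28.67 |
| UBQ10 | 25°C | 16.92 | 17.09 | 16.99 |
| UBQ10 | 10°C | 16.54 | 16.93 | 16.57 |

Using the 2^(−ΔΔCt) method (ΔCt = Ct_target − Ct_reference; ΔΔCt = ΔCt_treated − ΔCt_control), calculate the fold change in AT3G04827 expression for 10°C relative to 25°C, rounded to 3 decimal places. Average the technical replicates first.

Mean Ct: AT3G04827 25°C 23.910; AT3G04827 10°C 28.830; UBQ10 25°C 17.000; UBQ10 10°C 16.680
ΔCt(25°C) = 23.910 − 17.000 = 6.910
ΔCt(10°C) = 28.830 − 16.680 = 12.150
ΔΔCt = 12.150 − 6.910 = 5.240
Fold change = 2^(−5.240) = 0.0265

0.026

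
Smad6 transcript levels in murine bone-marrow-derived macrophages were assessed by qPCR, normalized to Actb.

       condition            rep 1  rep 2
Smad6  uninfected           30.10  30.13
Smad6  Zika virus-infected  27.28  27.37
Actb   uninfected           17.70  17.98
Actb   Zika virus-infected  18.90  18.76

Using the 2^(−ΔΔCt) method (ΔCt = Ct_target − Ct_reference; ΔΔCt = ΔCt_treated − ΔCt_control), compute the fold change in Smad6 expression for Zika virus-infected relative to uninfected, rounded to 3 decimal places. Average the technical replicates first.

13.737

Mean Ct: Smad6 uninfected 30.115; Smad6 Zika virus-infected 27.325; Actb uninfected 17.840; Actb Zika virus-infected 18.830
ΔCt(uninfected) = 30.115 − 17.840 = 12.275
ΔCt(Zika virus-infected) = 27.325 − 18.830 = 8.495
ΔΔCt = 8.495 − 12.275 = -3.780
Fold change = 2^(−(-3.780)) = 2^3.780 = 13.7370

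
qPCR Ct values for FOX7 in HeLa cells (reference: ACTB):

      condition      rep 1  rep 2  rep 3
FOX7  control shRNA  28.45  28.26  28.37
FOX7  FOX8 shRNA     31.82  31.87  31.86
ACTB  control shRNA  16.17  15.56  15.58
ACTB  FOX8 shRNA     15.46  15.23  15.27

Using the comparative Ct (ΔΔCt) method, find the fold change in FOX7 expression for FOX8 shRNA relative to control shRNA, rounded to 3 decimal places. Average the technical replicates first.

Mean Ct: FOX7 control shRNA 28.360; FOX7 FOX8 shRNA 31.850; ACTB control shRNA 15.770; ACTB FOX8 shRNA 15.320
ΔCt(control shRNA) = 28.360 − 15.770 = 12.590
ΔCt(FOX8 shRNA) = 31.850 − 15.320 = 16.530
ΔΔCt = 16.530 − 12.590 = 3.940
Fold change = 2^(−3.940) = 0.0652

0.065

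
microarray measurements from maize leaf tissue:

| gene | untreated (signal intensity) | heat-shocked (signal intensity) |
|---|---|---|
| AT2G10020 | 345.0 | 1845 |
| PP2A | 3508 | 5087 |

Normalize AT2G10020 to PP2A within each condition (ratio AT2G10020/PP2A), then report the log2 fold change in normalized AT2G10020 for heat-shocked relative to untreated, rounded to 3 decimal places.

AT2G10020/PP2A (untreated) = 345.0 / 3508 = 0.098347
AT2G10020/PP2A (heat-shocked) = 1845 / 5087 = 0.36269
Fold change = 0.36269 / 0.098347 = 3.6879
log2(3.6879) = 1.8828

1.883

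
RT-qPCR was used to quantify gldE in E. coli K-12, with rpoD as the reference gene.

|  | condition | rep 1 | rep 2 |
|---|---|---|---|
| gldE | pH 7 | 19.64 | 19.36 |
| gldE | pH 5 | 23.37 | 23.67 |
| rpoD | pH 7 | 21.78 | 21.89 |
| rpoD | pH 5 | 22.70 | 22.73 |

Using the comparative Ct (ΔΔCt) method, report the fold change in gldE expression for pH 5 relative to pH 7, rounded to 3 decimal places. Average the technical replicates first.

0.113

Mean Ct: gldE pH 7 19.500; gldE pH 5 23.520; rpoD pH 7 21.835; rpoD pH 5 22.715
ΔCt(pH 7) = 19.500 − 21.835 = -2.335
ΔCt(pH 5) = 23.520 − 22.715 = 0.805
ΔΔCt = 0.805 − (-2.335) = 3.140
Fold change = 2^(−3.140) = 0.1134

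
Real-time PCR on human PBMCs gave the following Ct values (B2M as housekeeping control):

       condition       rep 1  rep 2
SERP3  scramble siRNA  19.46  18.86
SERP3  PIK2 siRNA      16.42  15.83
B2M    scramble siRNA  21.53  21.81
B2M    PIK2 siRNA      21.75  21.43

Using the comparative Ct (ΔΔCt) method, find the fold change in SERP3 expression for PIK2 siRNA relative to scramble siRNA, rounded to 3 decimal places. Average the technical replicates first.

Mean Ct: SERP3 scramble siRNA 19.160; SERP3 PIK2 siRNA 16.125; B2M scramble siRNA 21.670; B2M PIK2 siRNA 21.590
ΔCt(scramble siRNA) = 19.160 − 21.670 = -2.510
ΔCt(PIK2 siRNA) = 16.125 − 21.590 = -5.465
ΔΔCt = -5.465 − (-2.510) = -2.955
Fold change = 2^(−(-2.955)) = 2^2.955 = 7.7543

7.754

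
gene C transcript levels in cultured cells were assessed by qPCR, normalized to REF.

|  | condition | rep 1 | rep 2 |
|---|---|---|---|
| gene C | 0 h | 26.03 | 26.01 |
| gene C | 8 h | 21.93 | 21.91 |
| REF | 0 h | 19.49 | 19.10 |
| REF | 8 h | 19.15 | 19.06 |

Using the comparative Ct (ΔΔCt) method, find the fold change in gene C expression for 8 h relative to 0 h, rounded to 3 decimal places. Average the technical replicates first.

Mean Ct: gene C 0 h 26.020; gene C 8 h 21.920; REF 0 h 19.295; REF 8 h 19.105
ΔCt(0 h) = 26.020 − 19.295 = 6.725
ΔCt(8 h) = 21.920 − 19.105 = 2.815
ΔΔCt = 2.815 − 6.725 = -3.910
Fold change = 2^(−(-3.910)) = 2^3.910 = 15.0324

15.032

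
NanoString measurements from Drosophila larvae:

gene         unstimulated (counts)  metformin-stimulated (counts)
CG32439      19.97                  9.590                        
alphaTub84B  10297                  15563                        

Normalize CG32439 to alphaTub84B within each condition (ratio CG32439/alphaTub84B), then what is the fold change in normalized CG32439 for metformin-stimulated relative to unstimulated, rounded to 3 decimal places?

CG32439/alphaTub84B (unstimulated) = 19.97 / 10297 = 0.0019394
CG32439/alphaTub84B (metformin-stimulated) = 9.590 / 15563 = 0.00061621
Fold change = 0.00061621 / 0.0019394 = 0.3177

0.318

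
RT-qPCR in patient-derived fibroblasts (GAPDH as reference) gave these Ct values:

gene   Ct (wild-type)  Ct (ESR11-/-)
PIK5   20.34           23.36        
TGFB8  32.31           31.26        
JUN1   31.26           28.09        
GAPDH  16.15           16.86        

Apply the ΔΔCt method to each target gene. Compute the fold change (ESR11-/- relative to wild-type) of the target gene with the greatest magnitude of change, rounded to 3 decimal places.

14.723

PIK5: ΔΔCt = (23.36−16.86) − (20.34−16.15) = 6.50 − 4.19 = 2.31; fold change = 2^-2.31 = 0.202
TGFB8: ΔΔCt = (31.26−16.86) − (32.31−16.15) = 14.40 − 16.16 = -1.76; fold change = 2^1.76 = 3.387
JUN1: ΔΔCt = (28.09−16.86) − (31.26−16.15) = 11.23 − 15.11 = -3.88; fold change = 2^3.88 = 14.723
JUN1 has the largest |ΔΔCt| = 3.88.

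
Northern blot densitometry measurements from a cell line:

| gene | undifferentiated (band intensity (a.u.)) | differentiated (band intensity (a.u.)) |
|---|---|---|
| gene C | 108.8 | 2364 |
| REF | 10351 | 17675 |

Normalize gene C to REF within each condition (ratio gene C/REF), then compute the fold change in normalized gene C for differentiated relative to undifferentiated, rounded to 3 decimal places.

12.725

gene C/REF (undifferentiated) = 108.8 / 10351 = 0.010511
gene C/REF (differentiated) = 2364 / 17675 = 0.13375
Fold change = 0.13375 / 0.010511 = 12.7245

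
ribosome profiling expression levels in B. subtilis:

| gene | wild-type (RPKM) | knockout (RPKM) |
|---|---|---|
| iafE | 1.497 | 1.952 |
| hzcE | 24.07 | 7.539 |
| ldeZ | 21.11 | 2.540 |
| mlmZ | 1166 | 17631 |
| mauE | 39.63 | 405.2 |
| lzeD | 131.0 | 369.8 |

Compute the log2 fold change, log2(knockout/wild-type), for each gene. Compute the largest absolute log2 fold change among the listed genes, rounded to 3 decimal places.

3.918

log2(1.952/1.497) = 0.383  (iafE)
log2(7.539/24.07) = -1.675  (hzcE)
log2(2.540/21.11) = -3.055  (ldeZ)
log2(17631/1166) = 3.918  (mlmZ)
log2(405.2/39.63) = 3.354  (mauE)
log2(369.8/131.0) = 1.497  (lzeD)
The largest magnitude belongs to mlmZ.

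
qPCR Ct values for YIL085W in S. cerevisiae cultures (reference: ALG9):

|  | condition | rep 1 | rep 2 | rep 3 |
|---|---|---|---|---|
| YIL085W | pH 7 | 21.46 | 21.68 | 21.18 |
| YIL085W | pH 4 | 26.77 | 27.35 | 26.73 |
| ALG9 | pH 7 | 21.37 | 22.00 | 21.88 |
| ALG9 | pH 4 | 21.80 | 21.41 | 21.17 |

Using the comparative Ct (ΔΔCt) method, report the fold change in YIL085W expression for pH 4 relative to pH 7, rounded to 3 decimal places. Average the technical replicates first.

Mean Ct: YIL085W pH 7 21.440; YIL085W pH 4 26.950; ALG9 pH 7 21.750; ALG9 pH 4 21.460
ΔCt(pH 7) = 21.440 − 21.750 = -0.310
ΔCt(pH 4) = 26.950 − 21.460 = 5.490
ΔΔCt = 5.490 − (-0.310) = 5.800
Fold change = 2^(−5.800) = 0.0179

0.018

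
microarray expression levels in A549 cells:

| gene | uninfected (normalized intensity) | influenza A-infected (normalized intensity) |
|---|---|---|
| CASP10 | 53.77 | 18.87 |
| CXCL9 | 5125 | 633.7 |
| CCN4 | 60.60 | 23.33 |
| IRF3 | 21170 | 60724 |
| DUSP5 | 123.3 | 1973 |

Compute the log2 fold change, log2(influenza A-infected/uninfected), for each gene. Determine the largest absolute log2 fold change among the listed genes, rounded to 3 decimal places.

log2(18.87/53.77) = -1.511  (CASP10)
log2(633.7/5125) = -3.016  (CXCL9)
log2(23.33/60.60) = -1.377  (CCN4)
log2(60724/21170) = 1.520  (IRF3)
log2(1973/123.3) = 4.000  (DUSP5)
The largest magnitude belongs to DUSP5.

4.000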